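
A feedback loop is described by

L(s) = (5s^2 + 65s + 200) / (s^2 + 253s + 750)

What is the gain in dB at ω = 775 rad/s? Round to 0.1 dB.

Substitute s = j775:
Numerator: 5(j775)^2 + 65(j775) + 200 = -3002925 + j50375
Denominator: (j775)^2 + 253(j775) + 750 = -599875 + j196075
|N| = √(3002925² + 50375²) ≈ 3.0033e+06, ∠N ≈ 179.04°
|D| = √(599875² + 196075²) ≈ 6.3111e+05, ∠D ≈ 161.90°
|L| = 3.0033e+06 / 6.3111e+05 ≈ 4.7588
Gain = 20 log₁₀(4.7588) ≈ 13.55 dB

13.6 dB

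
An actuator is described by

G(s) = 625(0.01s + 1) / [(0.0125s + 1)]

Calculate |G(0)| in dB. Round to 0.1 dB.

G(0) = 625 · 1 / 1 = 625
20 log₁₀(625) ≈ 55.92 dB

55.9 dB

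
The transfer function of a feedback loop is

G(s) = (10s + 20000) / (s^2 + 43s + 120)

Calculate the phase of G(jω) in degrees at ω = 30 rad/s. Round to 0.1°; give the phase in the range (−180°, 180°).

-120.3°

Substitute s = j30:
Numerator: 10(j30) + 20000 = 20000 + j300
Denominator: (j30)^2 + 43(j30) + 120 = -780 + j1290
|N| = √(20000² + 300²) ≈ 20002, ∠N ≈ 0.86°
|D| = √(780² + 1290²) ≈ 1507.5, ∠D ≈ 121.16°
∠G = 0.86° − 121.16° = -120.30°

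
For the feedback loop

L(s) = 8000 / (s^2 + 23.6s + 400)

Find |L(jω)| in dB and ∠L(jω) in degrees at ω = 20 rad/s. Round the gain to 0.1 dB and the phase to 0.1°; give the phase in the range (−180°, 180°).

At s = jω = j20:
quadratic: (j20)² + 23.6·j20 + 400 = 0 + j472 → |·| ≈ 472, ∠ ≈ 90.00°
|L| = 8000 / 472 ≈ 16.949
Gain = 20 log₁₀(16.949) ≈ 24.58 dB
∠L = 0.00° − 90.00° = -90.00°

24.6 dB, -90.0°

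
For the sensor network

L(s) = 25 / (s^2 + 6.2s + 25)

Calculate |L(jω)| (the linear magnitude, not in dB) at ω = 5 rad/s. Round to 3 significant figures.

0.806

At s = jω = j5:
quadratic: (j5)² + 6.2·j5 + 25 = 0 + j31 → |·| ≈ 31, ∠ ≈ 90.00°
|L| = 25 / 31 ≈ 0.80645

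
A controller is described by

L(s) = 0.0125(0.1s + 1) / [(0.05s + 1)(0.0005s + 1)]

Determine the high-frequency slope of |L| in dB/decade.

-20 dB/decade

Each pole contributes −20 dB/decade at high frequency; each zero contributes +20 dB/decade.
Net: 1 zero(s) − 2 pole(s) → -20 dB/decade.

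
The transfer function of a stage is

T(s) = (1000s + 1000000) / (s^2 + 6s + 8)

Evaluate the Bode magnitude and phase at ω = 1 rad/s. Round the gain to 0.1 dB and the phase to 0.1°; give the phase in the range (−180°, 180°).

Substitute s = j1:
Numerator: 1000(j1) + 1000000 = 1000000 + j1000
Denominator: (j1)^2 + 6(j1) + 8 = 7 + j6
|N| = √(1000000² + 1000²) ≈ 1e+06, ∠N ≈ 0.06°
|D| = √(7² + 6²) ≈ 9.2195, ∠D ≈ 40.60°
|T| = 1e+06 / 9.2195 ≈ 1.0847e+05
Gain = 20 log₁₀(1.0847e+05) ≈ 100.71 dB
∠T = 0.06° − 40.60° = -40.54°

100.7 dB, -40.5°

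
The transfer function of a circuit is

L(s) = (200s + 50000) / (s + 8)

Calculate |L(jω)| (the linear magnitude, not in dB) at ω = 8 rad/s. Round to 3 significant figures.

Substitute s = j8:
Numerator: 200(j8) + 50000 = 50000 + j1600
Denominator: (j8) + 8 = 8 + j8
|N| = √(50000² + 1600²) ≈ 50026, ∠N ≈ 1.83°
|D| = √(8² + 8²) ≈ 11.314, ∠D ≈ 45.00°
|L| = 50026 / 11.314 ≈ 4421.6

4.42e+03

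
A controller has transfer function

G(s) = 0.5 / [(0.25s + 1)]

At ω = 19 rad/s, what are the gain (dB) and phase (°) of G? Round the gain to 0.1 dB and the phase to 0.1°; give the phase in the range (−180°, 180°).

At ω = 19 rad/s:
pole (1 + j19·0.25) = 1 + j4.75 → |·| ≈ 4.8541, ∠ ≈ 78.11°
|G| = 0.5 · 1 / (4.8541) ≈ 0.10301
Gain = 20 log₁₀(0.10301) ≈ -19.74 dB
∠G = (0°) − (78.11°) = -78.11°

-19.7 dB, -78.1°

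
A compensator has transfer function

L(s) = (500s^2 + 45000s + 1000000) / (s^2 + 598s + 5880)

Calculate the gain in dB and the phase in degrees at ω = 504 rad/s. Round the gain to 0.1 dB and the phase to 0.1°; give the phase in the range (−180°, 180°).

50.3 dB, 40.3°

Substitute s = j504:
Numerator: 500(j504)^2 + 45000(j504) + 1000000 = -126008000 + j22680000
Denominator: (j504)^2 + 598(j504) + 5880 = -248136 + j301392
|N| = √(126008000² + 22680000²) ≈ 1.2803e+08, ∠N ≈ 169.80°
|D| = √(248136² + 301392²) ≈ 3.904e+05, ∠D ≈ 129.46°
|L| = 1.2803e+08 / 3.904e+05 ≈ 327.95
Gain = 20 log₁₀(327.95) ≈ 50.32 dB
∠L = 169.80° − 129.46° = 40.34°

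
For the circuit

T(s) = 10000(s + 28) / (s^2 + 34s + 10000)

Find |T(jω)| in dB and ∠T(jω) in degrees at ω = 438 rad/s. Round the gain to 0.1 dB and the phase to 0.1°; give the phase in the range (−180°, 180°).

At s = jω = j438:
zero (s+28): 28 + j438 → |·| = √(28²+438²) = √192628 ≈ 438.89, ∠ = arctan(438/28) ≈ 86.34°
quadratic: (j438)² + 34·j438 + 10000 = -181844 + j14892 → |·| ≈ 1.8245e+05, ∠ ≈ 175.32°
|T| = 10000 · 438.89 / 1.8245e+05 ≈ 24.055
Gain = 20 log₁₀(24.055) ≈ 27.62 dB
∠T = 86.34° − 175.32° = -88.98°

27.6 dB, -89.0°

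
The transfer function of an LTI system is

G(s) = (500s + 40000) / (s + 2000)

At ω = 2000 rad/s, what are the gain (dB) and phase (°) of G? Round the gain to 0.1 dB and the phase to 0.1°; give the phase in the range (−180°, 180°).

51.0 dB, 42.7°

Substitute s = j2000:
Numerator: 500(j2000) + 40000 = 40000 + j1000000
Denominator: (j2000) + 2000 = 2000 + j2000
|N| = √(40000² + 1000000²) ≈ 1.0008e+06, ∠N ≈ 87.71°
|D| = √(2000² + 2000²) ≈ 2828.4, ∠D ≈ 45.00°
|G| = 1.0008e+06 / 2828.4 ≈ 353.84
Gain = 20 log₁₀(353.84) ≈ 50.98 dB
∠G = 87.71° − 45.00° = 42.71°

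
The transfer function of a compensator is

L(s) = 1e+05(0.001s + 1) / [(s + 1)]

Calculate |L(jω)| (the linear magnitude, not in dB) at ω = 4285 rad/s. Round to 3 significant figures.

At ω = 4285 rad/s:
zero (1 + j4285·0.001) = 1 + j4.285 → |·| ≈ 4.4001, ∠ ≈ 76.86°
pole (1 + j4285·1) = 1 + j4285 → |·| ≈ 4285, ∠ ≈ 89.99°
|L| = 1e+05 · 4.4001 / (4285) ≈ 102.69

103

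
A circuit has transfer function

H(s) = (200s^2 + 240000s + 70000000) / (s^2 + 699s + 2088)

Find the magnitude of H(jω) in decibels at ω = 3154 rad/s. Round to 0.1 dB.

46.1 dB

Substitute s = j3154:
Numerator: 200(j3154)^2 + 240000(j3154) + 70000000 = -1919543200 + j756960000
Denominator: (j3154)^2 + 699(j3154) + 2088 = -9945628 + j2204646
|N| = √(1919543200² + 756960000²) ≈ 2.0634e+09, ∠N ≈ 158.48°
|D| = √(9945628² + 2204646²) ≈ 1.0187e+07, ∠D ≈ 167.50°
|H| = 2.0634e+09 / 1.0187e+07 ≈ 202.55
Gain = 20 log₁₀(202.55) ≈ 46.13 dB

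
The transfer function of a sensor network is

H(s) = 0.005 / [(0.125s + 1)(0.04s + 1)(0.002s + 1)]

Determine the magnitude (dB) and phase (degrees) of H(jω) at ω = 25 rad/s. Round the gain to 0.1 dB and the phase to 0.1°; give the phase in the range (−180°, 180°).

At ω = 25 rad/s:
pole (1 + j25·0.125) = 1 + j3.125 → |·| ≈ 3.2811, ∠ ≈ 72.26°
pole (1 + j25·0.04) = 1 + j1 → |·| ≈ 1.4142, ∠ ≈ 45.00°
pole (1 + j25·0.002) = 1 + j0.05 → |·| ≈ 1.0012, ∠ ≈ 2.86°
|H| = 0.005 · 1 / (3.2811 · 1.4142 · 1.0012) ≈ 0.0010763
Gain = 20 log₁₀(0.0010763) ≈ -59.36 dB
∠H = (0°) − (72.26° + 45.00° + 2.86°) = -120.12°

-59.4 dB, -120.1°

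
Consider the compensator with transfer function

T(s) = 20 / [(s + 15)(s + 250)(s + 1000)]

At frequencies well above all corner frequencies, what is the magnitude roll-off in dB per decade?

-60 dB/decade

Each pole contributes −20 dB/decade at high frequency; each zero contributes +20 dB/decade.
Net: 0 zero(s) − 3 pole(s) → -60 dB/decade.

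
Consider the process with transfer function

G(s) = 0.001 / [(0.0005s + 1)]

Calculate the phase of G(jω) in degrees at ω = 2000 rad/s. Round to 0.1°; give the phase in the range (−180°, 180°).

-45.0°

At ω = 2000 rad/s:
pole (1 + j2000·0.0005) = 1 + j1 → |·| ≈ 1.4142, ∠ ≈ 45.00°
∠G = (0°) − (45.00°) = -45.00°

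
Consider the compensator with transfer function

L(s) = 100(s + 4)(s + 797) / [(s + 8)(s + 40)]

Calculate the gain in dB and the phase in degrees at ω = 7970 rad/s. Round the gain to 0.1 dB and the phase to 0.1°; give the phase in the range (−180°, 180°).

At s = jω = j7970:
zero (s+4): 4 + j7970 → |·| = √(4²+7970²) = √63520916 ≈ 7970, ∠ = arctan(7970/4) ≈ 89.97°
zero (s+797): 797 + j7970 → |·| = √(797²+7970²) = √64156109 ≈ 8009.8, ∠ = arctan(7970/797) ≈ 84.29°
pole (s+8): 8 + j7970 → |·| = √(8²+7970²) = √63520964 ≈ 7970, ∠ = arctan(7970/8) ≈ 89.94°
pole (s+40): 40 + j7970 → |·| = √(40²+7970²) = √63522500 ≈ 7970.1, ∠ = arctan(7970/40) ≈ 89.71°
|L| = 100 · 6.3838e+07 / 6.3522e+07 ≈ 100.5
Gain = 20 log₁₀(100.5) ≈ 40.04 dB
∠L = 174.26° − 179.65° = -5.39°

40.0 dB, -5.4°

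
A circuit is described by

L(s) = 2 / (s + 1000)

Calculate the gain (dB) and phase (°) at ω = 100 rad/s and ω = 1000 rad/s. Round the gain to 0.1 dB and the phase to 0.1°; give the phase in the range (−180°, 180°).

ω = 100: -54.0 dB, -5.7°; ω = 1000: -57.0 dB, -45.0°

At s = jω = j100:
pole (s+1000): 1000 + j100 → |·| = √(1000²+100²) = √1010000 ≈ 1005, ∠ = arctan(100/1000) ≈ 5.71°
|L| = 2 / 1005 ≈ 0.00199
Gain = 20 log₁₀(0.00199) ≈ -54.02 dB
∠L = 0.00° − 5.71° = -5.71°

At s = jω = j1000:
pole (s+1000): 1000 + j1000 → |·| = √(1000²+1000²) = √2000000 ≈ 1414.2, ∠ = arctan(1000/1000) ≈ 45.00°
|L| = 2 / 1414.2 ≈ 0.0014142
Gain = 20 log₁₀(0.0014142) ≈ -56.99 dB
∠L = 0.00° − 45.00° = -45.00°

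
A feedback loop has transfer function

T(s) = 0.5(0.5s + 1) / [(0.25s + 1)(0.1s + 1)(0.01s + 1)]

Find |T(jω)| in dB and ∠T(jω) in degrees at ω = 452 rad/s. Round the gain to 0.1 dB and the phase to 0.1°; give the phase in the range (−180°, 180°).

-46.4 dB, -166.0°

At ω = 452 rad/s:
zero (1 + j452·0.5) = 1 + j226 → |·| ≈ 226, ∠ ≈ 89.75°
pole (1 + j452·0.25) = 1 + j113 → |·| ≈ 113, ∠ ≈ 89.49°
pole (1 + j452·0.1) = 1 + j45.2 → |·| ≈ 45.211, ∠ ≈ 88.73°
pole (1 + j452·0.01) = 1 + j4.52 → |·| ≈ 4.6293, ∠ ≈ 77.52°
|T| = 0.5 · 226 / (113 · 45.211 · 4.6293) ≈ 0.0047779
Gain = 20 log₁₀(0.0047779) ≈ -46.42 dB
∠T = (89.75°) − (89.49° + 88.73° + 77.52°) = -165.99°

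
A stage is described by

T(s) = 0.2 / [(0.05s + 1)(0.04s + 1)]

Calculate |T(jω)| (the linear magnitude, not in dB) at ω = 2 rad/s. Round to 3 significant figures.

0.198

At ω = 2 rad/s:
pole (1 + j2·0.05) = 1 + j0.1 → |·| ≈ 1.005, ∠ ≈ 5.71°
pole (1 + j2·0.04) = 1 + j0.08 → |·| ≈ 1.0032, ∠ ≈ 4.57°
|T| = 0.2 · 1 / (1.005 · 1.0032) ≈ 0.19837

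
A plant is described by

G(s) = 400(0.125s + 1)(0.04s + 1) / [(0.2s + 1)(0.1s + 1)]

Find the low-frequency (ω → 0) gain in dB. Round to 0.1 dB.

G(0) = 400 · 1 / 1 = 400
20 log₁₀(400) ≈ 52.04 dB

52.0 dB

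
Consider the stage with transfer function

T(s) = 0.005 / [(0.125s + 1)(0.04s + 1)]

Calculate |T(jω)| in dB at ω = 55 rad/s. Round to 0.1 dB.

-70.5 dB

At ω = 55 rad/s:
pole (1 + j55·0.125) = 1 + j6.875 → |·| ≈ 6.9473, ∠ ≈ 81.72°
pole (1 + j55·0.04) = 1 + j2.2 → |·| ≈ 2.4166, ∠ ≈ 65.56°
|T| = 0.005 · 1 / (6.9473 · 2.4166) ≈ 0.00029782
Gain = 20 log₁₀(0.00029782) ≈ -70.52 dB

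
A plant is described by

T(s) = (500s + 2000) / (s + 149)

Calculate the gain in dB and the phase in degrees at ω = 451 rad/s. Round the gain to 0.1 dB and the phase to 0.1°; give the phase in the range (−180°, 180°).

53.5 dB, 17.8°

Substitute s = j451:
Numerator: 500(j451) + 2000 = 2000 + j225500
Denominator: (j451) + 149 = 149 + j451
|N| = √(2000² + 225500²) ≈ 2.2551e+05, ∠N ≈ 89.49°
|D| = √(149² + 451²) ≈ 474.98, ∠D ≈ 71.72°
|T| = 2.2551e+05 / 474.98 ≈ 474.78
Gain = 20 log₁₀(474.78) ≈ 53.53 dB
∠T = 89.49° − 71.72° = 17.77°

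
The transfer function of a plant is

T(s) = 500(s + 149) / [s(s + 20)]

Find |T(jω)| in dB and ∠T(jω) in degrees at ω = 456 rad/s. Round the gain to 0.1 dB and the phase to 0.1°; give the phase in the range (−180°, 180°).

At s = jω = j456:
zero (s+149): 149 + j456 → |·| = √(149²+456²) = √230137 ≈ 479.73, ∠ = arctan(456/149) ≈ 71.90°
pole (s+20): 20 + j456 → |·| = √(20²+456²) = √208336 ≈ 456.44, ∠ = arctan(456/20) ≈ 87.49°
pole at origin: |s| = 456, ∠ = 90.00° (in denominator)
|T| = 500 · 479.73 / 2.0814e+05 ≈ 1.1524
Gain = 20 log₁₀(1.1524) ≈ 1.23 dB
∠T = 71.90° − 177.49° = -105.59°

1.2 dB, -105.6°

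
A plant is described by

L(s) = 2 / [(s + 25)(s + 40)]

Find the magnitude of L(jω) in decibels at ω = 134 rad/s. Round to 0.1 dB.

-79.6 dB

At s = jω = j134:
pole (s+25): 25 + j134 → |·| = √(25²+134²) = √18581 ≈ 136.31, ∠ = arctan(134/25) ≈ 79.43°
pole (s+40): 40 + j134 → |·| = √(40²+134²) = √19556 ≈ 139.84, ∠ = arctan(134/40) ≈ 73.38°
|L| = 2 / 19062 ≈ 0.00010492
Gain = 20 log₁₀(0.00010492) ≈ -79.58 dB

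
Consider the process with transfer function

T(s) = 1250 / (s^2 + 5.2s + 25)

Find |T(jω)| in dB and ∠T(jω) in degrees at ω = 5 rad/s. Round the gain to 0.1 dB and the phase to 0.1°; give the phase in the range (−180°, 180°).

At s = jω = j5:
quadratic: (j5)² + 5.2·j5 + 25 = 0 + j26 → |·| ≈ 26, ∠ ≈ 90.00°
|T| = 1250 / 26 ≈ 48.077
Gain = 20 log₁₀(48.077) ≈ 33.64 dB
∠T = 0.00° − 90.00° = -90.00°

33.6 dB, -90.0°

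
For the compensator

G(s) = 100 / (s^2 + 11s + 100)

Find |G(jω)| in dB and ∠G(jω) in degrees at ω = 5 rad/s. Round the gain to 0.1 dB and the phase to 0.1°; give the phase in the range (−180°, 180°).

0.6 dB, -36.3°

At s = jω = j5:
quadratic: (j5)² + 11·j5 + 100 = 75 + j55 → |·| ≈ 93.005, ∠ ≈ 36.25°
|G| = 100 / 93.005 ≈ 1.0752
Gain = 20 log₁₀(1.0752) ≈ 0.63 dB
∠G = 0.00° − 36.25° = -36.25°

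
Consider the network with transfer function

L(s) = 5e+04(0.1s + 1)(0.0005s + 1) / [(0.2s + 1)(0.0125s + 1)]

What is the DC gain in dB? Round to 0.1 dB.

94.0 dB

L(0) = 5e+04 · 1 / 1 = 50000
20 log₁₀(50000) ≈ 93.98 dB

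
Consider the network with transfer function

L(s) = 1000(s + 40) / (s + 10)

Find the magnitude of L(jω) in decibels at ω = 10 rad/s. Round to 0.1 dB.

69.3 dB

At s = jω = j10:
zero (s+40): 40 + j10 → |·| = √(40²+10²) = √1700 ≈ 41.231, ∠ = arctan(10/40) ≈ 14.04°
pole (s+10): 10 + j10 → |·| = √(10²+10²) = √200 ≈ 14.142, ∠ = arctan(10/10) ≈ 45.00°
|L| = 1000 · 41.231 / 14.142 ≈ 2915.5
Gain = 20 log₁₀(2915.5) ≈ 69.29 dB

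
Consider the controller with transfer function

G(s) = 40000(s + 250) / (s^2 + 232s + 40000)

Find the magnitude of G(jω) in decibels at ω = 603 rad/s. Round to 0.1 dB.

At s = jω = j603:
zero (s+250): 250 + j603 → |·| = √(250²+603²) = √426109 ≈ 652.77, ∠ = arctan(603/250) ≈ 67.48°
quadratic: (j603)² + 232·j603 + 40000 = -323609 + j139896 → |·| ≈ 3.5255e+05, ∠ ≈ 156.62°
|G| = 40000 · 652.77 / 3.5255e+05 ≈ 74.063
Gain = 20 log₁₀(74.063) ≈ 37.39 dB

37.4 dB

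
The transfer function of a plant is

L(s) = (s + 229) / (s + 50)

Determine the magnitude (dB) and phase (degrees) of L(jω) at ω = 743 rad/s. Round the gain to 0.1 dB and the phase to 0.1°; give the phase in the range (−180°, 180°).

0.4 dB, -13.3°

At s = jω = j743:
zero (s+229): 229 + j743 → |·| = √(229²+743²) = √604490 ≈ 777.49, ∠ = arctan(743/229) ≈ 72.87°
pole (s+50): 50 + j743 → |·| = √(50²+743²) = √554549 ≈ 744.68, ∠ = arctan(743/50) ≈ 86.15°
|L| = 1 · 777.49 / 744.68 ≈ 1.0441
Gain = 20 log₁₀(1.0441) ≈ 0.37 dB
∠L = 72.87° − 86.15° = -13.28°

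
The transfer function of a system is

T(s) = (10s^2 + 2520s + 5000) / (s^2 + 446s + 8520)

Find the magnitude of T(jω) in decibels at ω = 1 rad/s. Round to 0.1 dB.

-3.7 dB

Substitute s = j1:
Numerator: 10(j1)^2 + 2520(j1) + 5000 = 4990 + j2520
Denominator: (j1)^2 + 446(j1) + 8520 = 8519 + j446
|N| = √(4990² + 2520²) ≈ 5590.2, ∠N ≈ 26.79°
|D| = √(8519² + 446²) ≈ 8530.7, ∠D ≈ 3.00°
|T| = 5590.2 / 8530.7 ≈ 0.6553
Gain = 20 log₁₀(0.6553) ≈ -3.67 dB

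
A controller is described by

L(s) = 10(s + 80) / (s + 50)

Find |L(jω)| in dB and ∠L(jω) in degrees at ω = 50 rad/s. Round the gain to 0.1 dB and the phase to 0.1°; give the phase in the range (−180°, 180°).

At s = jω = j50:
zero (s+80): 80 + j50 → |·| = √(80²+50²) = √8900 ≈ 94.34, ∠ = arctan(50/80) ≈ 32.01°
pole (s+50): 50 + j50 → |·| = √(50²+50²) = √5000 ≈ 70.711, ∠ = arctan(50/50) ≈ 45.00°
|L| = 10 · 94.34 / 70.711 ≈ 13.342
Gain = 20 log₁₀(13.342) ≈ 22.50 dB
∠L = 32.01° − 45.00° = -12.99°

22.5 dB, -13.0°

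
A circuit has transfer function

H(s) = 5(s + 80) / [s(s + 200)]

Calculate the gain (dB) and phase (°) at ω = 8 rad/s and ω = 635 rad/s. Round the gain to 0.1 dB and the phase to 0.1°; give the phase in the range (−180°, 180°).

ω = 8: -12.0 dB, -86.6°; ω = 635: -42.4 dB, -79.7°

At s = jω = j8:
zero (s+80): 80 + j8 → |·| = √(80²+8²) = √6464 ≈ 80.399, ∠ = arctan(8/80) ≈ 5.71°
pole (s+200): 200 + j8 → |·| = √(200²+8²) = √40064 ≈ 200.16, ∠ = arctan(8/200) ≈ 2.29°
pole at origin: |s| = 8, ∠ = 90.00° (in denominator)
|H| = 5 · 80.399 / 1601.3 ≈ 0.25104
Gain = 20 log₁₀(0.25104) ≈ -12.01 dB
∠H = 5.71° − 92.29° = -86.58°

At s = jω = j635:
zero (s+80): 80 + j635 → |·| = √(80²+635²) = √409625 ≈ 640.02, ∠ = arctan(635/80) ≈ 82.82°
pole (s+200): 200 + j635 → |·| = √(200²+635²) = √443225 ≈ 665.75, ∠ = arctan(635/200) ≈ 72.52°
pole at origin: |s| = 635, ∠ = 90.00° (in denominator)
|H| = 5 · 640.02 / 4.2275e+05 ≈ 0.0075697
Gain = 20 log₁₀(0.0075697) ≈ -42.42 dB
∠H = 82.82° − 162.52° = -79.70°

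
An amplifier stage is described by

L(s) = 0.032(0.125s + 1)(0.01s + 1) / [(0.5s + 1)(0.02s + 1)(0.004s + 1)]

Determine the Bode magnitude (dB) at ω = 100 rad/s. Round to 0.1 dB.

-46.5 dB

At ω = 100 rad/s:
zero (1 + j100·0.125) = 1 + j12.5 → |·| ≈ 12.54, ∠ ≈ 85.43°
zero (1 + j100·0.01) = 1 + j1 → |·| ≈ 1.4142, ∠ ≈ 45.00°
pole (1 + j100·0.5) = 1 + j50 → |·| ≈ 50.01, ∠ ≈ 88.85°
pole (1 + j100·0.02) = 1 + j2 → |·| ≈ 2.2361, ∠ ≈ 63.43°
pole (1 + j100·0.004) = 1 + j0.4 → |·| ≈ 1.077, ∠ ≈ 21.80°
|L| = 0.032 · 12.54 · 1.4142 / (50.01 · 2.2361 · 1.077) ≈ 0.0047119
Gain = 20 log₁₀(0.0047119) ≈ -46.54 dB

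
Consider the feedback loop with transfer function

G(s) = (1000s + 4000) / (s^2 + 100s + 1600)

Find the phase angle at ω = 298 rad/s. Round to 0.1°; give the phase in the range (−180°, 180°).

Substitute s = j298:
Numerator: 1000(j298) + 4000 = 4000 + j298000
Denominator: (j298)^2 + 100(j298) + 1600 = -87204 + j29800
|N| = √(4000² + 298000²) ≈ 2.9803e+05, ∠N ≈ 89.23°
|D| = √(87204² + 29800²) ≈ 92155, ∠D ≈ 161.13°
∠G = 89.23° − 161.13° = -71.90°

-71.9°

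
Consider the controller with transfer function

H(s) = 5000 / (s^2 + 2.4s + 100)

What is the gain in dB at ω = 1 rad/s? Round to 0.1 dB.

34.1 dB

At s = jω = j1:
quadratic: (j1)² + 2.4·j1 + 100 = 99 + j2.4 → |·| ≈ 99.029, ∠ ≈ 1.39°
|H| = 5000 / 99.029 ≈ 50.49
Gain = 20 log₁₀(50.49) ≈ 34.06 dB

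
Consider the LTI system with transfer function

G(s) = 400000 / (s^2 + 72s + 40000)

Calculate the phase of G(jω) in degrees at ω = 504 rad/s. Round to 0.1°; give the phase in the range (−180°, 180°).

-170.4°

At s = jω = j504:
quadratic: (j504)² + 72·j504 + 40000 = -214016 + j36288 → |·| ≈ 2.1707e+05, ∠ ≈ 170.38°
∠G = 0.00° − 170.38° = -170.38°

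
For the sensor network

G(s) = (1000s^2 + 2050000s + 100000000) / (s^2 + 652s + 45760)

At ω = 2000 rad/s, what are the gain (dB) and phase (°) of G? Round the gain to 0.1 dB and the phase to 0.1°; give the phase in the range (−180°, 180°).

62.7 dB, -28.2°

Substitute s = j2000:
Numerator: 1000(j2000)^2 + 2050000(j2000) + 100000000 = -3900000000 + j4100000000
Denominator: (j2000)^2 + 652(j2000) + 45760 = -3954240 + j1304000
|N| = √(3900000000² + 4100000000²) ≈ 5.6586e+09, ∠N ≈ 133.57°
|D| = √(3954240² + 1304000²) ≈ 4.1637e+06, ∠D ≈ 161.75°
|G| = 5.6586e+09 / 4.1637e+06 ≈ 1359
Gain = 20 log₁₀(1359) ≈ 62.66 dB
∠G = 133.57° − 161.75° = -28.18°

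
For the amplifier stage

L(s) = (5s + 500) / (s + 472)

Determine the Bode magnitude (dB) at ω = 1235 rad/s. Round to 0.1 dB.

13.4 dB

Substitute s = j1235:
Numerator: 5(j1235) + 500 = 500 + j6175
Denominator: (j1235) + 472 = 472 + j1235
|N| = √(500² + 6175²) ≈ 6195.2, ∠N ≈ 85.37°
|D| = √(472² + 1235²) ≈ 1322.1, ∠D ≈ 69.08°
|L| = 6195.2 / 1322.1 ≈ 4.6859
Gain = 20 log₁₀(4.6859) ≈ 13.42 dB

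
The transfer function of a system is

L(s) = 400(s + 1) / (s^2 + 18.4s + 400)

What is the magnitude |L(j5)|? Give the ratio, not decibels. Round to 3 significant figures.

5.28

At s = jω = j5:
zero (s+1): 1 + j5 → |·| = √(1²+5²) = √26 ≈ 5.099, ∠ = arctan(5/1) ≈ 78.69°
quadratic: (j5)² + 18.4·j5 + 400 = 375 + j92 → |·| ≈ 386.12, ∠ ≈ 13.78°
|L| = 400 · 5.099 / 386.12 ≈ 5.2823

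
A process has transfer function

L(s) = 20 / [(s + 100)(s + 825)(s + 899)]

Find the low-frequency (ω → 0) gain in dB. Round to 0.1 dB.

L(0) = 20 / (100·825·899) ≈ 2.6966e-07
20 log₁₀(2.6966e-07) ≈ -131.38 dB

-131.4 dB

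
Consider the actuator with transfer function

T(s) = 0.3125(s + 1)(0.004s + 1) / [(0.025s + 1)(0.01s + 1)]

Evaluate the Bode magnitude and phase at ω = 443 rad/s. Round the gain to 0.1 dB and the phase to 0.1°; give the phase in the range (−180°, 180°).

At ω = 443 rad/s:
zero (1 + j443·1) = 1 + j443 → |·| ≈ 443, ∠ ≈ 89.87°
zero (1 + j443·0.004) = 1 + j1.772 → |·| ≈ 2.0347, ∠ ≈ 60.56°
pole (1 + j443·0.025) = 1 + j11.075 → |·| ≈ 11.12, ∠ ≈ 84.84°
pole (1 + j443·0.01) = 1 + j4.43 → |·| ≈ 4.5415, ∠ ≈ 77.28°
|T| = 0.3125 · 443 · 2.0347 / (11.12 · 4.5415) ≈ 5.5776
Gain = 20 log₁₀(5.5776) ≈ 14.93 dB
∠T = (89.87° + 60.56°) − (84.84° + 77.28°) = -11.69°

14.9 dB, -11.7°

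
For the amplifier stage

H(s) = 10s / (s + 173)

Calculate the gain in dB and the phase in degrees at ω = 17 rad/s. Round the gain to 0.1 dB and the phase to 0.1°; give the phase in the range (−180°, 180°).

-0.2 dB, 84.4°

At s = jω = j17:
zero at origin: s = j17 → |·| = 17, ∠ = 90.00°
pole (s+173): 173 + j17 → |·| = √(173²+17²) = √30218 ≈ 173.83, ∠ = arctan(17/173) ≈ 5.61°
|H| = 10 · 17 / 173.83 ≈ 0.97797
Gain = 20 log₁₀(0.97797) ≈ -0.19 dB
∠H = 90.00° − 5.61° = 84.39°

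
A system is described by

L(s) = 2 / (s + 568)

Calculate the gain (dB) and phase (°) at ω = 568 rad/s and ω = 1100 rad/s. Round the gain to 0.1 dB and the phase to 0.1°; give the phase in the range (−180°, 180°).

ω = 568: -52.1 dB, -45.0°; ω = 1100: -55.8 dB, -62.7°

At s = jω = j568:
pole (s+568): 568 + j568 → |·| = √(568²+568²) = √645248 ≈ 803.27, ∠ = arctan(568/568) ≈ 45.00°
|L| = 2 / 803.27 ≈ 0.0024898
Gain = 20 log₁₀(0.0024898) ≈ -52.08 dB
∠L = 0.00° − 45.00° = -45.00°

At s = jω = j1100:
pole (s+568): 568 + j1100 → |·| = √(568²+1100²) = √1532624 ≈ 1238, ∠ = arctan(1100/568) ≈ 62.69°
|L| = 2 / 1238 ≈ 0.0016155
Gain = 20 log₁₀(0.0016155) ≈ -55.83 dB
∠L = 0.00° − 62.69° = -62.69°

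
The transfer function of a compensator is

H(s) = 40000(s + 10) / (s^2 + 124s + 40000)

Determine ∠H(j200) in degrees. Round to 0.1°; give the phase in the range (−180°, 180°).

At s = jω = j200:
zero (s+10): 10 + j200 → |·| = √(10²+200²) = √40100 ≈ 200.25, ∠ = arctan(200/10) ≈ 87.14°
quadratic: (j200)² + 124·j200 + 40000 = 0 + j24800 → |·| ≈ 24800, ∠ ≈ 90.00°
∠H = 87.14° − 90.00° = -2.86°

-2.9°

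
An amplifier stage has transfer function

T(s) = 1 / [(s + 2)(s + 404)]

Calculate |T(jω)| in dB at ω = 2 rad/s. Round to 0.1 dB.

At s = jω = j2:
pole (s+2): 2 + j2 → |·| = √(2²+2²) = √8 ≈ 2.8284, ∠ = arctan(2/2) ≈ 45.00°
pole (s+404): 404 + j2 → |·| = √(404²+2²) = √163220 ≈ 404, ∠ = arctan(2/404) ≈ 0.28°
|T| = 1 / 1142.7 ≈ 0.00087512
Gain = 20 log₁₀(0.00087512) ≈ -61.16 dB

-61.2 dB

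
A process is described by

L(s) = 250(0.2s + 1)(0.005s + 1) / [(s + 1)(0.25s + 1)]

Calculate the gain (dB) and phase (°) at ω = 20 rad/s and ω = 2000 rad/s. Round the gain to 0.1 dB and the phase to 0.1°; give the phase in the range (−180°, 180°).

At ω = 20 rad/s:
zero (1 + j20·0.2) = 1 + j4 → |·| ≈ 4.1231, ∠ ≈ 75.96°
zero (1 + j20·0.005) = 1 + j0.1 → |·| ≈ 1.005, ∠ ≈ 5.71°
pole (1 + j20·1) = 1 + j20 → |·| ≈ 20.025, ∠ ≈ 87.14°
pole (1 + j20·0.25) = 1 + j5 → |·| ≈ 5.099, ∠ ≈ 78.69°
|L| = 250 · 4.1231 · 1.005 / (20.025 · 5.099) ≈ 10.145
Gain = 20 log₁₀(10.145) ≈ 20.13 dB
∠L = (75.96° + 5.71°) − (87.14° + 78.69°) = -84.16°

At ω = 2000 rad/s:
zero (1 + j2000·0.2) = 1 + j400 → |·| ≈ 400, ∠ ≈ 89.86°
zero (1 + j2000·0.005) = 1 + j10 → |·| ≈ 10.05, ∠ ≈ 84.29°
pole (1 + j2000·1) = 1 + j2000 → |·| ≈ 2000, ∠ ≈ 89.97°
pole (1 + j2000·0.25) = 1 + j500 → |·| ≈ 500, ∠ ≈ 89.89°
|L| = 250 · 400 · 10.05 / (2000 · 500) ≈ 1.005
Gain = 20 log₁₀(1.005) ≈ 0.04 dB
∠L = (89.86° + 84.29°) − (89.97° + 89.89°) = -5.71°

ω = 20: 20.1 dB, -84.2°; ω = 2000: 0.0 dB, -5.7°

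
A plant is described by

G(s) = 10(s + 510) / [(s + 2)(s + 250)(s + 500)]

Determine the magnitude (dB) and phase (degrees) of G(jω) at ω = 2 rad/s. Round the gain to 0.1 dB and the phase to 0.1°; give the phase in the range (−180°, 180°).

-36.8 dB, -45.5°

At s = jω = j2:
zero (s+510): 510 + j2 → |·| = √(510²+2²) = √260104 ≈ 510, ∠ = arctan(2/510) ≈ 0.22°
pole (s+2): 2 + j2 → |·| = √(2²+2²) = √8 ≈ 2.8284, ∠ = arctan(2/2) ≈ 45.00°
pole (s+250): 250 + j2 → |·| = √(250²+2²) = √62504 ≈ 250.01, ∠ = arctan(2/250) ≈ 0.46°
pole (s+500): 500 + j2 → |·| = √(500²+2²) = √250004 ≈ 500, ∠ = arctan(2/500) ≈ 0.23°
|G| = 10 · 510 / 3.5356e+05 ≈ 0.014425
Gain = 20 log₁₀(0.014425) ≈ -36.82 dB
∠G = 0.22° − 45.69° = -45.47°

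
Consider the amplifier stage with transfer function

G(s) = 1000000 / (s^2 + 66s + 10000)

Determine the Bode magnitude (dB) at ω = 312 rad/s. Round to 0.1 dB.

20.9 dB

At s = jω = j312:
quadratic: (j312)² + 66·j312 + 10000 = -87344 + j20592 → |·| ≈ 89739, ∠ ≈ 166.73°
|G| = 1000000 / 89739 ≈ 11.143
Gain = 20 log₁₀(11.143) ≈ 20.94 dB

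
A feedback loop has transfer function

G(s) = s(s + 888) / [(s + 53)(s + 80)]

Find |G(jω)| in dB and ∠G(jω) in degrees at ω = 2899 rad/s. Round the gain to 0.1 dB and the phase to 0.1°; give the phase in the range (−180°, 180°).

0.4 dB, -14.4°

At s = jω = j2899:
zero (s+888): 888 + j2899 → |·| = √(888²+2899²) = √9192745 ≈ 3032, ∠ = arctan(2899/888) ≈ 72.97°
zero at origin: s = j2899 → |·| = 2899, ∠ = 90.00°
pole (s+53): 53 + j2899 → |·| = √(53²+2899²) = √8407010 ≈ 2899.5, ∠ = arctan(2899/53) ≈ 88.95°
pole (s+80): 80 + j2899 → |·| = √(80²+2899²) = √8410601 ≈ 2900.1, ∠ = arctan(2899/80) ≈ 88.42°
|G| = 1 · 8.7898e+06 / 8.4088e+06 ≈ 1.0453
Gain = 20 log₁₀(1.0453) ≈ 0.38 dB
∠G = 162.97° − 177.37° = -14.40°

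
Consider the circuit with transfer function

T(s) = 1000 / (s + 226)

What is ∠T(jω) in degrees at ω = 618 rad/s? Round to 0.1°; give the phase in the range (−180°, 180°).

Substitute s = j618:
Numerator: 1000 = 1000 + j0
Denominator: (j618) + 226 = 226 + j618
|N| = √(1000² + 0²) ≈ 1000, ∠N ≈ 0.00°
|D| = √(226² + 618²) ≈ 658.03, ∠D ≈ 69.91°
∠T = 0.00° − 69.91° = -69.91°

-69.9°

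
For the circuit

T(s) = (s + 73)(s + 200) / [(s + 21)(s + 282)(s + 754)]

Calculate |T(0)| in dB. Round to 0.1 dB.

T(0) = 1·73·200 / (21·282·754) ≈ 0.0032697
20 log₁₀(0.0032697) ≈ -49.71 dB

-49.7 dB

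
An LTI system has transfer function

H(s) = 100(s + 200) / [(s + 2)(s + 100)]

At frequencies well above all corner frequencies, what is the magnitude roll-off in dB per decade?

-20 dB/decade

Each pole contributes −20 dB/decade at high frequency; each zero contributes +20 dB/decade.
Net: 1 zero(s) − 2 pole(s) → -20 dB/decade.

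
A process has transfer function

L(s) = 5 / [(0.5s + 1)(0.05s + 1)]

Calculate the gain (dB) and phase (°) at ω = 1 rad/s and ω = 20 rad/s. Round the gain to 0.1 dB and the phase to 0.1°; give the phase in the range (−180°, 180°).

ω = 1: 13.0 dB, -29.4°; ω = 20: -9.1 dB, -129.3°

At ω = 1 rad/s:
pole (1 + j1·0.5) = 1 + j0.5 → |·| ≈ 1.118, ∠ ≈ 26.57°
pole (1 + j1·0.05) = 1 + j0.05 → |·| ≈ 1.0012, ∠ ≈ 2.86°
|L| = 5 · 1 / (1.118 · 1.0012) ≈ 4.4669
Gain = 20 log₁₀(4.4669) ≈ 13.00 dB
∠L = (0°) − (26.57° + 2.86°) = -29.43°

At ω = 20 rad/s:
pole (1 + j20·0.5) = 1 + j10 → |·| ≈ 10.05, ∠ ≈ 84.29°
pole (1 + j20·0.05) = 1 + j1 → |·| ≈ 1.4142, ∠ ≈ 45.00°
|L| = 5 · 1 / (10.05 · 1.4142) ≈ 0.3518
Gain = 20 log₁₀(0.3518) ≈ -9.07 dB
∠L = (0°) − (84.29° + 45.00°) = -129.29°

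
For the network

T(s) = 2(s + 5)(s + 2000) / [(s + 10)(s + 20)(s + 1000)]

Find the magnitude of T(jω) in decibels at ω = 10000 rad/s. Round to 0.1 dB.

At s = jω = j10000:
zero (s+5): 5 + j10000 → |·| = √(5²+10000²) = √100000025 ≈ 10000, ∠ = arctan(10000/5) ≈ 89.97°
zero (s+2000): 2000 + j10000 → |·| = √(2000²+10000²) = √104000000 ≈ 10198, ∠ = arctan(10000/2000) ≈ 78.69°
pole (s+10): 10 + j10000 → |·| = √(10²+10000²) = √100000100 ≈ 10000, ∠ = arctan(10000/10) ≈ 89.94°
pole (s+20): 20 + j10000 → |·| = √(20²+10000²) = √100000400 ≈ 10000, ∠ = arctan(10000/20) ≈ 89.89°
pole (s+1000): 1000 + j10000 → |·| = √(1000²+10000²) = √101000000 ≈ 10050, ∠ = arctan(10000/1000) ≈ 84.29°
|T| = 2 · 1.0198e+08 / 1.005e+12 ≈ 0.00020295
Gain = 20 log₁₀(0.00020295) ≈ -73.85 dB

-73.9 dB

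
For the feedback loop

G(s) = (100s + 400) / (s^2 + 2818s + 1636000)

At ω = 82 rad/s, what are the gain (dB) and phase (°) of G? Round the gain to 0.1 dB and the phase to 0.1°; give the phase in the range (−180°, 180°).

Substitute s = j82:
Numerator: 100(j82) + 400 = 400 + j8200
Denominator: (j82)^2 + 2818(j82) + 1636000 = 1629276 + j231076
|N| = √(400² + 8200²) ≈ 8209.8, ∠N ≈ 87.21°
|D| = √(1629276² + 231076²) ≈ 1.6456e+06, ∠D ≈ 8.07°
|G| = 8209.8 / 1.6456e+06 ≈ 0.0049889
Gain = 20 log₁₀(0.0049889) ≈ -46.04 dB
∠G = 87.21° − 8.07° = 79.14°

-46.0 dB, 79.1°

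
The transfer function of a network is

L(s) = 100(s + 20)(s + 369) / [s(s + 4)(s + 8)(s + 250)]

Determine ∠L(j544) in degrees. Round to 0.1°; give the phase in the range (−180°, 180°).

At s = jω = j544:
zero (s+20): 20 + j544 → |·| = √(20²+544²) = √296336 ≈ 544.37, ∠ = arctan(544/20) ≈ 87.89°
zero (s+369): 369 + j544 → |·| = √(369²+544²) = √432097 ≈ 657.34, ∠ = arctan(544/369) ≈ 55.85°
pole (s+4): 4 + j544 → |·| = √(4²+544²) = √295952 ≈ 544.01, ∠ = arctan(544/4) ≈ 89.58°
pole (s+8): 8 + j544 → |·| = √(8²+544²) = √296000 ≈ 544.06, ∠ = arctan(544/8) ≈ 89.16°
pole (s+250): 250 + j544 → |·| = √(250²+544²) = √358436 ≈ 598.7, ∠ = arctan(544/250) ≈ 65.32°
pole at origin: |s| = 544, ∠ = 90.00° (in denominator)
∠L = 143.74° − 334.06° = -190.32° ≡ 169.68° (principal value)

169.7°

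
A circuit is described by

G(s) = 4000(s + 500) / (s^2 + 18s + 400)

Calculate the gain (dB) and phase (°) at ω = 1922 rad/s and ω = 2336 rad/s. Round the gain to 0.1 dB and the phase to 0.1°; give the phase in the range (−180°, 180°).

ω = 1922: 6.7 dB, -104.0°; ω = 2336: 4.9 dB, -101.6°

At s = jω = j1922:
zero (s+500): 500 + j1922 → |·| = √(500²+1922²) = √3944084 ≈ 1986, ∠ = arctan(1922/500) ≈ 75.42°
quadratic: (j1922)² + 18·j1922 + 400 = -3693684 + j34596 → |·| ≈ 3.6938e+06, ∠ ≈ 179.46°
|G| = 4000 · 1986 / 3.6938e+06 ≈ 2.1506
Gain = 20 log₁₀(2.1506) ≈ 6.65 dB
∠G = 75.42° − 179.46° = -104.04°

At s = jω = j2336:
zero (s+500): 500 + j2336 → |·| = √(500²+2336²) = √5706896 ≈ 2388.9, ∠ = arctan(2336/500) ≈ 77.92°
quadratic: (j2336)² + 18·j2336 + 400 = -5456496 + j42048 → |·| ≈ 5.4567e+06, ∠ ≈ 179.56°
|G| = 4000 · 2388.9 / 5.4567e+06 ≈ 1.7512
Gain = 20 log₁₀(1.7512) ≈ 4.87 dB
∠G = 77.92° − 179.56° = -101.64°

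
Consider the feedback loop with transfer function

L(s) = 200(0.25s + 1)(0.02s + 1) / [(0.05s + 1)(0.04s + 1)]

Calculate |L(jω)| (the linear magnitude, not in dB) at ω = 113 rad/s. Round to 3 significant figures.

526

At ω = 113 rad/s:
zero (1 + j113·0.25) = 1 + j28.25 → |·| ≈ 28.268, ∠ ≈ 87.97°
zero (1 + j113·0.02) = 1 + j2.26 → |·| ≈ 2.4714, ∠ ≈ 66.13°
pole (1 + j113·0.05) = 1 + j5.65 → |·| ≈ 5.7378, ∠ ≈ 79.96°
pole (1 + j113·0.04) = 1 + j4.52 → |·| ≈ 4.6293, ∠ ≈ 77.52°
|L| = 200 · 28.268 · 2.4714 / (5.7378 · 4.6293) ≈ 526.03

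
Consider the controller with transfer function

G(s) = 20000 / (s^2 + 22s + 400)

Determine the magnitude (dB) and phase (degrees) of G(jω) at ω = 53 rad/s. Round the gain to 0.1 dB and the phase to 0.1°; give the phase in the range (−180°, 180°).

At s = jω = j53:
quadratic: (j53)² + 22·j53 + 400 = -2409 + j1166 → |·| ≈ 2676.3, ∠ ≈ 154.17°
|G| = 20000 / 2676.3 ≈ 7.473
Gain = 20 log₁₀(7.473) ≈ 17.47 dB
∠G = 0.00° − 154.17° = -154.17°

17.5 dB, -154.2°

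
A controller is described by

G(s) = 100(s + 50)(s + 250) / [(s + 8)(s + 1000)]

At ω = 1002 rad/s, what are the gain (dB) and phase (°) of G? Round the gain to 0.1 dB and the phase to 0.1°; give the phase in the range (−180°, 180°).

37.3 dB, 28.5°

At s = jω = j1002:
zero (s+50): 50 + j1002 → |·| = √(50²+1002²) = √1006504 ≈ 1003.2, ∠ = arctan(1002/50) ≈ 87.14°
zero (s+250): 250 + j1002 → |·| = √(250²+1002²) = √1066504 ≈ 1032.7, ∠ = arctan(1002/250) ≈ 75.99°
pole (s+8): 8 + j1002 → |·| = √(8²+1002²) = √1004068 ≈ 1002, ∠ = arctan(1002/8) ≈ 89.54°
pole (s+1000): 1000 + j1002 → |·| = √(1000²+1002²) = √2004004 ≈ 1415.6, ∠ = arctan(1002/1000) ≈ 45.06°
|G| = 100 · 1.036e+06 / 1.4184e+06 ≈ 73.04
Gain = 20 log₁₀(73.04) ≈ 37.27 dB
∠G = 163.13° − 134.60° = 28.53°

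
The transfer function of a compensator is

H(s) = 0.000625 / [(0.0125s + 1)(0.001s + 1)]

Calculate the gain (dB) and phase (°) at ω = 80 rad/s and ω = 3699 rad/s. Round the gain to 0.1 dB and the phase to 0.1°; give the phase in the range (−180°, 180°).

At ω = 80 rad/s:
pole (1 + j80·0.0125) = 1 + j1 → |·| ≈ 1.4142, ∠ ≈ 45.00°
pole (1 + j80·0.001) = 1 + j0.08 → |·| ≈ 1.0032, ∠ ≈ 4.57°
|H| = 0.000625 · 1 / (1.4142 · 1.0032) ≈ 0.00044054
Gain = 20 log₁₀(0.00044054) ≈ -67.12 dB
∠H = (0°) − (45.00° + 4.57°) = -49.57°

At ω = 3699 rad/s:
pole (1 + j3699·0.0125) = 1 + j46.2375 → |·| ≈ 46.248, ∠ ≈ 88.76°
pole (1 + j3699·0.001) = 1 + j3.699 → |·| ≈ 3.8318, ∠ ≈ 74.87°
|H| = 0.000625 · 1 / (46.248 · 3.8318) ≈ 3.5268e-06
Gain = 20 log₁₀(3.5268e-06) ≈ -109.05 dB
∠H = (0°) − (88.76° + 74.87°) = -163.63°

ω = 80: -67.1 dB, -49.6°; ω = 3699: -109.1 dB, -163.6°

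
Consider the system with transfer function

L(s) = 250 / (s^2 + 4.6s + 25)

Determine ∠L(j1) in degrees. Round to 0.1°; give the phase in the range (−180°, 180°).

At s = jω = j1:
quadratic: (j1)² + 4.6·j1 + 25 = 24 + j4.6 → |·| ≈ 24.437, ∠ ≈ 10.85°
∠L = 0.00° − 10.85° = -10.85°

-10.9°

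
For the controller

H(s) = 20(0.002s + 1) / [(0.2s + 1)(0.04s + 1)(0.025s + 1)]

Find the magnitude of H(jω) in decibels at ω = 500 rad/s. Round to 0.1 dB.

At ω = 500 rad/s:
zero (1 + j500·0.002) = 1 + j1 → |·| ≈ 1.4142, ∠ ≈ 45.00°
pole (1 + j500·0.2) = 1 + j100 → |·| ≈ 100, ∠ ≈ 89.43°
pole (1 + j500·0.04) = 1 + j20 → |·| ≈ 20.025, ∠ ≈ 87.14°
pole (1 + j500·0.025) = 1 + j12.5 → |·| ≈ 12.54, ∠ ≈ 85.43°
|H| = 20 · 1.4142 / (100 · 20.025 · 12.54) ≈ 0.0011263
Gain = 20 log₁₀(0.0011263) ≈ -58.97 dB

-59.0 dB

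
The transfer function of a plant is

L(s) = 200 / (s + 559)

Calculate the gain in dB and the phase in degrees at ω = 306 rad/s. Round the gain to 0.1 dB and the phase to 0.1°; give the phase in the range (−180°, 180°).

At s = jω = j306:
pole (s+559): 559 + j306 → |·| = √(559²+306²) = √406117 ≈ 637.27, ∠ = arctan(306/559) ≈ 28.70°
|L| = 200 / 637.27 ≈ 0.31384
Gain = 20 log₁₀(0.31384) ≈ -10.07 dB
∠L = 0.00° − 28.70° = -28.70°

-10.1 dB, -28.7°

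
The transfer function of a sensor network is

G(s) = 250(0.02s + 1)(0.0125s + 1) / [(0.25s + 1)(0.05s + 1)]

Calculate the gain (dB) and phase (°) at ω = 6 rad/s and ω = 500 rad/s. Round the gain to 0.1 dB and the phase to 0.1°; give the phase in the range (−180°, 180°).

ω = 6: 42.6 dB, -61.9°; ω = 500: 14.1 dB, -12.1°

At ω = 6 rad/s:
zero (1 + j6·0.02) = 1 + j0.12 → |·| ≈ 1.0072, ∠ ≈ 6.84°
zero (1 + j6·0.0125) = 1 + j0.075 → |·| ≈ 1.0028, ∠ ≈ 4.29°
pole (1 + j6·0.25) = 1 + j1.5 → |·| ≈ 1.8028, ∠ ≈ 56.31°
pole (1 + j6·0.05) = 1 + j0.3 → |·| ≈ 1.044, ∠ ≈ 16.70°
|G| = 250 · 1.0072 · 1.0028 / (1.8028 · 1.044) ≈ 134.16
Gain = 20 log₁₀(134.16) ≈ 42.55 dB
∠G = (6.84° + 4.29°) − (56.31° + 16.70°) = -61.88°

At ω = 500 rad/s:
zero (1 + j500·0.02) = 1 + j10 → |·| ≈ 10.05, ∠ ≈ 84.29°
zero (1 + j500·0.0125) = 1 + j6.25 → |·| ≈ 6.3295, ∠ ≈ 80.91°
pole (1 + j500·0.25) = 1 + j125 → |·| ≈ 125, ∠ ≈ 89.54°
pole (1 + j500·0.05) = 1 + j25 → |·| ≈ 25.02, ∠ ≈ 87.71°
|G| = 250 · 10.05 · 6.3295 / (125 · 25.02) ≈ 5.0849
Gain = 20 log₁₀(5.0849) ≈ 14.13 dB
∠G = (84.29° + 80.91°) − (89.54° + 87.71°) = -12.05°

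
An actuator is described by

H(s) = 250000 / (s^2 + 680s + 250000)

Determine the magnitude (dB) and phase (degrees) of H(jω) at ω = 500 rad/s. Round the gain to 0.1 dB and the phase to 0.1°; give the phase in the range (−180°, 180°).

At s = jω = j500:
quadratic: (j500)² + 680·j500 + 250000 = 0 + j340000 → |·| ≈ 3.4e+05, ∠ ≈ 90.00°
|H| = 250000 / 3.4e+05 ≈ 0.73529
Gain = 20 log₁₀(0.73529) ≈ -2.67 dB
∠H = 0.00° − 90.00° = -90.00°

-2.7 dB, -90.0°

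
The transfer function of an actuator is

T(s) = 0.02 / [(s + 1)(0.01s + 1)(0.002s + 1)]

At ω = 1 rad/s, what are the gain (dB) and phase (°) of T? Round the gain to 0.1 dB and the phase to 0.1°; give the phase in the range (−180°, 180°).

-37.0 dB, -45.7°

At ω = 1 rad/s:
pole (1 + j1·1) = 1 + j1 → |·| ≈ 1.4142, ∠ ≈ 45.00°
pole (1 + j1·0.01) = 1 + j0.01 → |·| ≈ 1, ∠ ≈ 0.57°
pole (1 + j1·0.002) = 1 + j0.002 → |·| ≈ 1, ∠ ≈ 0.11°
|T| = 0.02 · 1 / (1.4142 · 1 · 1) ≈ 0.014142
Gain = 20 log₁₀(0.014142) ≈ -36.99 dB
∠T = (0°) − (45.00° + 0.57° + 0.11°) = -45.68°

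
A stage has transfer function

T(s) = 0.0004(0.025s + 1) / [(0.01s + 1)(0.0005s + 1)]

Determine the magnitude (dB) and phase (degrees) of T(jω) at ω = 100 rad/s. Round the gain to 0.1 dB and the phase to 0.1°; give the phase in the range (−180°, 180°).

At ω = 100 rad/s:
zero (1 + j100·0.025) = 1 + j2.5 → |·| ≈ 2.6926, ∠ ≈ 68.20°
pole (1 + j100·0.01) = 1 + j1 → |·| ≈ 1.4142, ∠ ≈ 45.00°
pole (1 + j100·0.0005) = 1 + j0.05 → |·| ≈ 1.0012, ∠ ≈ 2.86°
|T| = 0.0004 · 2.6926 / (1.4142 · 1.0012) ≈ 0.00076068
Gain = 20 log₁₀(0.00076068) ≈ -62.38 dB
∠T = (68.20°) − (45.00° + 2.86°) = 20.34°

-62.4 dB, 20.3°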